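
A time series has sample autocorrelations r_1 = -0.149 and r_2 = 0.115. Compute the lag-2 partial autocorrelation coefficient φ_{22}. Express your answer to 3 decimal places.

0.095

φ_{22} = (r_2 − r_1²) / (1 − r_1²)
r_1² = (-0.149)² = 0.022201
Numerator = 0.115 − 0.0222 = 0.0928; denominator = 1 − 0.0222 = 0.9778
φ_{22} = 0.0928 / 0.9778 = 0.095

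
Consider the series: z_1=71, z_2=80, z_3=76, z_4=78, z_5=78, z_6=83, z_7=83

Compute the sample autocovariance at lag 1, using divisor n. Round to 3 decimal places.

Mean z̄ = (71 + 80 + 76 + 78 + 78 + 83 + 83)/7 = 78.4286
Deviations: -7.4286, 1.5714, -2.4286, -0.4286, -0.4286, 4.5714, 4.5714
Σ_{t=1}^{6}(z_t−z̄)(z_{t+1}−z̄) = 4.6735
γ_1 = 4.6735 / 7 = 0.668

0.668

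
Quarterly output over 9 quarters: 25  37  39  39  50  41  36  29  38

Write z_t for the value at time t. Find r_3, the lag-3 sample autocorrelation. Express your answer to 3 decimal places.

Mean z̄ = (25 + 37 + 39 + 39 + 50 + 41 + 36 + 29 + 38)/9 = 37.1111
Numerator Σ_{t=1}^{6}(z_t−z̄)(z_{t+3}−z̄) = -120.1481
Denominator Σ(z_t−z̄)² = 402.8889
r_3 = -120.1481 / 402.8889 = -0.298

-0.298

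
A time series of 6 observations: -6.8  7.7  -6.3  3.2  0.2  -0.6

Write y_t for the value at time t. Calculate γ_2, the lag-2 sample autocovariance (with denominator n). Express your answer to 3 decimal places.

10.430

Mean ȳ = (-6.8 + 7.7 − 6.3 + 3.2 + 0.2 − 0.6)/6 = -0.4333
Deviations: -6.3667, 8.1333, -5.8667, 3.6333, 0.6333, -0.1667
Σ_{t=1}^{4}(y_t−ȳ)(y_{t+2}−ȳ) = 62.5811
γ_2 = 62.5811 / 6 = 10.430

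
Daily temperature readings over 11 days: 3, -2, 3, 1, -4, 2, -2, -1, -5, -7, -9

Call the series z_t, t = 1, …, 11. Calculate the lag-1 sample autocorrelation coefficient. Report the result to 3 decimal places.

Mean z̄ = (3 − 2 + 3 + 1 − 4 + 2 − 2 − 1 − 5 − 7 − 9)/11 = -1.9091
Numerator Σ_{t=1}^{10}(z_t−z̄)(z_{t+1}−z̄) = 47.7190
Denominator Σ(z_t−z̄)² = 162.9091
r_1 = 47.7190 / 162.9091 = 0.293

0.293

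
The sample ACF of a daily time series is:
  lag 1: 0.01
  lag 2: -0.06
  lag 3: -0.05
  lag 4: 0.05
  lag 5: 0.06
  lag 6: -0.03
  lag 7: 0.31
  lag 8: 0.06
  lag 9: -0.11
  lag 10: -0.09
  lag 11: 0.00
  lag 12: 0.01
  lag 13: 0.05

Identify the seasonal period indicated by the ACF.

The largest autocorrelation is r_7 = 0.31; the remaining lags stay at or below 0.06.
The dominant spike at lag 7 indicates a seasonal period of 7.

7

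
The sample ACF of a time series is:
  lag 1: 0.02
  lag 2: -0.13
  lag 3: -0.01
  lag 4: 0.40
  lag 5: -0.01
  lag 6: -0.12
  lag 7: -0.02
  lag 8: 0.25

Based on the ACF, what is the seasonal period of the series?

4

The largest autocorrelation is r_4 = 0.40, with a weaker echo at lag 8 (0.25); the remaining lags stay at or below 0.02.
The dominant spike at lag 4 indicates a seasonal period of 4.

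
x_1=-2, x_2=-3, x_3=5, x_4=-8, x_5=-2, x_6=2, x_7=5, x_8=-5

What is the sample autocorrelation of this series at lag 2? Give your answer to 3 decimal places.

Mean x̄ = (-2 − 3 + 5 − 8 − 2 + 2 + 5 − 5)/8 = -1.0000
Deviations from mean: -1.0000, -2.0000, 6.0000, -7.0000, -1.0000, 3.0000, 6.0000, -4.0000
Σ(x_t−x̄)(x_{t+2}−x̄) = (-6.0000) + (14.0000) + (-6.0000) + (-21.0000) + (-6.0000) + (-12.0000) = -37.0000
Denominator Σ(x_t−x̄)² = 152.0000
r_2 = -37.0000 / 152.0000 = -0.243

-0.243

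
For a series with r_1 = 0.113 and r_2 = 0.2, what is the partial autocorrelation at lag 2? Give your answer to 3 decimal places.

0.190

φ_{22} = (r_2 − r_1²) / (1 − r_1²)
r_1² = (0.113)² = 0.012769
Numerator = 0.2 − 0.0128 = 0.1872; denominator = 1 − 0.0128 = 0.9872
φ_{22} = 0.1872 / 0.9872 = 0.190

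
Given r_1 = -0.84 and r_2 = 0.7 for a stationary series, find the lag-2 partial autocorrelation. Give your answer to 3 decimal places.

φ_{22} = (r_2 − r_1²) / (1 − r_1²)
r_1² = (-0.84)² = 0.7056
Numerator = 0.7 − 0.7056 = -0.0056; denominator = 1 − 0.7056 = 0.2944
φ_{22} = -0.0056 / 0.2944 = -0.019

-0.019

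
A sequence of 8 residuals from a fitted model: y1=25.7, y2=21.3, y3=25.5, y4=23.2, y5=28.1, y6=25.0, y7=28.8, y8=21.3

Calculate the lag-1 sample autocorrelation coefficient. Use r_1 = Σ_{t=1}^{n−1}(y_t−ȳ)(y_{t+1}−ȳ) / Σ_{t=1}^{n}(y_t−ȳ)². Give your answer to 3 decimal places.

Mean ȳ = (25.7 + 21.3 + 25.5 + 23.2 + 28.1 + 25.0 + 28.8 + 21.3)/8 = 24.8625
Deviations from mean: 0.8375, -3.5625, 0.6375, -1.6625, 3.2375, 0.1375, 3.9375, -3.5625
Σ(y_t−ȳ)(y_{t+1}−ȳ) = (-2.9836) + (-2.2711) + (-1.0598) + (-5.3823) + (0.4452) + (0.5414) + (-14.0273) = -24.7377
Denominator Σ(y_t−ȳ)² = 55.2588
r_1 = -24.7377 / 55.2588 = -0.448

-0.448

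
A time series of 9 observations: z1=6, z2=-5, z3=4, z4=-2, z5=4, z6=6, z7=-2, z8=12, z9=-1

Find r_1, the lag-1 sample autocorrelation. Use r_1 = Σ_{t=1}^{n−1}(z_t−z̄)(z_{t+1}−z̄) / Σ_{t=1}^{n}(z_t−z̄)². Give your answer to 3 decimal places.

Mean z̄ = (6 − 5 + 4 − 2 + 4 + 6 − 2 + 12 − 1)/9 = 2.4444
Numerator Σ_{t=1}^{8}(z_t−z̄)(z_{t+1}−z̄) = -137.5309
Denominator Σ(z_t−z̄)² = 228.2222
r_1 = -137.5309 / 228.2222 = -0.603

-0.603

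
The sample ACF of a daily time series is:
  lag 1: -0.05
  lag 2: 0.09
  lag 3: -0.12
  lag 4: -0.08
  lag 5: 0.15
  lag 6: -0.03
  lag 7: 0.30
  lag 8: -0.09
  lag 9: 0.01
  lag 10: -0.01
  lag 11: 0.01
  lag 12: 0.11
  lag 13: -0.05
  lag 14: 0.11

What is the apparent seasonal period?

7

The largest autocorrelation is r_7 = 0.30; the remaining lags stay at or below 0.15.
The dominant spike at lag 7 indicates a seasonal period of 7.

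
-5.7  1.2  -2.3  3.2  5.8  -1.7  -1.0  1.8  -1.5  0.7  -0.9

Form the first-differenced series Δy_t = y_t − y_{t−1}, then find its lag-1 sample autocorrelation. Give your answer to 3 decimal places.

-0.405

First differences Δy: 6.9, -3.5, 5.5, 2.6, -7.5, 0.7, 2.8, -3.3, 2.2, -1.6
Mean of differences = 0.4800
Numerator Σ(Δy_t−Δȳ)(Δy_{t+1}−Δȳ) = -71.9004
Denominator Σ(Δy_t−Δȳ)² = 177.4360
r_1(Δy) = -71.9004 / 177.4360 = -0.405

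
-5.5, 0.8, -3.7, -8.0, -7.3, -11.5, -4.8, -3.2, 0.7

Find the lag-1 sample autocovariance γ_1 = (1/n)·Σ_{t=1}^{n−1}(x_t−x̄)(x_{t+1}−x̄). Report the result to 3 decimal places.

Mean x̄ = (-5.5 + 0.8 − 3.7 − 8.0 − 7.3 − 11.5 − 4.8 − 3.2 + 0.7)/9 = -4.7222
Σ_{t=1}^{8}(x_t−x̄)(x_{t+1}−x̄) = 32.5828
γ_1 = 32.5828 / 9 = 3.620

3.620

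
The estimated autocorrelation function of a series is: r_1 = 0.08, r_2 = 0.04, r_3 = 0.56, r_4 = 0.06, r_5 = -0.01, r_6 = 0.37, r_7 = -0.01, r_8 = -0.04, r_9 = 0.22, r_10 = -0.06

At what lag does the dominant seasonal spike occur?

3

The largest autocorrelation is r_3 = 0.56, with weaker echoes at lags 6 (0.37) and 9 (0.22); the remaining lags stay at or below 0.08.
The dominant spike at lag 3 indicates a seasonal period of 3.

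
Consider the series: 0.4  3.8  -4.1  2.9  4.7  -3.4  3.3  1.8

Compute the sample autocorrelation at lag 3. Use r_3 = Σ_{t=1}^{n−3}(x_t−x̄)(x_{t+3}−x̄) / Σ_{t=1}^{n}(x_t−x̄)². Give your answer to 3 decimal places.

0.495

Mean x̄ = (0.4 + 3.8 − 4.1 + 2.9 + 4.7 − 3.4 + 3.3 + 1.8)/8 = 1.1750
Σ(x_t−x̄)(x_{t+3}−x̄) = (-1.3369) + (9.2531) + (24.1331) + (3.6656) + (2.2031) = 37.9181
Denominator Σ(x_t−x̄)² = 76.5550
r_3 = 37.9181 / 76.5550 = 0.495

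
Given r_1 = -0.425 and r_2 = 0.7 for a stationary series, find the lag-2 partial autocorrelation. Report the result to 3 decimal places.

φ_{22} = (r_2 − r_1²) / (1 − r_1²)
r_1² = (-0.425)² = 0.180625
Numerator = 0.7 − 0.1806 = 0.5194; denominator = 1 − 0.1806 = 0.8194
φ_{22} = 0.5194 / 0.8194 = 0.634

0.634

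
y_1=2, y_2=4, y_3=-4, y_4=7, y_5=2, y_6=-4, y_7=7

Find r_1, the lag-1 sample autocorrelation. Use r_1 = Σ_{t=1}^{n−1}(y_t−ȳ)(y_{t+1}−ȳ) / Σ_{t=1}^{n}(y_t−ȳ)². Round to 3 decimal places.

-0.571

Mean ȳ = (2 + 4 − 4 + 7 + 2 − 4 + 7)/7 = 2.0000
Deviations from mean: 0.0000, 2.0000, -6.0000, 5.0000, 0.0000, -6.0000, 5.0000
Σ(y_t−ȳ)(y_{t+1}−ȳ) = (0.0000) + (-12.0000) + (-30.0000) + (0.0000) + (0.0000) + (-30.0000) = -72.0000
Denominator Σ(y_t−ȳ)² = 126.0000
r_1 = -72.0000 / 126.0000 = -0.571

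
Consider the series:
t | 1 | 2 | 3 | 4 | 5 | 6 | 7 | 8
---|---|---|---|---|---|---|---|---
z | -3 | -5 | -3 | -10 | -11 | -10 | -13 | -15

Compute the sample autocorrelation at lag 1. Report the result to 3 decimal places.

0.505

Mean z̄ = (-3 − 5 − 3 − 10 − 11 − 10 − 13 − 15)/8 = -8.7500
Deviations from mean: 5.7500, 3.7500, 5.7500, -1.2500, -2.2500, -1.2500, -4.2500, -6.2500
Numerator Σ_{t=1}^{7}(z_t−z̄)(z_{t+1}−z̄) = 73.4375
Denominator Σ(z_t−z̄)² = 145.5000
r_1 = 73.4375 / 145.5000 = 0.505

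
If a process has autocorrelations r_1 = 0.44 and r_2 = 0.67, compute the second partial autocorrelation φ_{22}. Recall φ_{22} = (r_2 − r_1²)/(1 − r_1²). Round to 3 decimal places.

0.591

φ_{22} = (r_2 − r_1²) / (1 − r_1²)
r_1² = (0.44)² = 0.1936
Numerator = 0.67 − 0.1936 = 0.4764; denominator = 1 − 0.1936 = 0.8064
φ_{22} = 0.4764 / 0.8064 = 0.591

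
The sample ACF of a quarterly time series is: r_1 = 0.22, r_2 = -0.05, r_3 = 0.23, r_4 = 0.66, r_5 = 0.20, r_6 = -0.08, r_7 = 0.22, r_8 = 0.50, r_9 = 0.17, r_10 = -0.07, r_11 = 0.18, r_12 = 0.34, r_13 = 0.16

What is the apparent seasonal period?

The largest autocorrelation is r_4 = 0.66, with weaker echoes at lags 8 (0.50) and 12 (0.34); the remaining lags stay at or below 0.23.
The dominant spike at lag 4 indicates a seasonal period of 4.

4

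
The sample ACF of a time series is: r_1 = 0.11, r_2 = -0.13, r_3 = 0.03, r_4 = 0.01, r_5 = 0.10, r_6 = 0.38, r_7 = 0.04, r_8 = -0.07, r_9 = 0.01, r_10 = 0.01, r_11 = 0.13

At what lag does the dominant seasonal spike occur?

The largest autocorrelation is r_6 = 0.38; the remaining lags stay at or below 0.13.
The dominant spike at lag 6 indicates a seasonal period of 6.

6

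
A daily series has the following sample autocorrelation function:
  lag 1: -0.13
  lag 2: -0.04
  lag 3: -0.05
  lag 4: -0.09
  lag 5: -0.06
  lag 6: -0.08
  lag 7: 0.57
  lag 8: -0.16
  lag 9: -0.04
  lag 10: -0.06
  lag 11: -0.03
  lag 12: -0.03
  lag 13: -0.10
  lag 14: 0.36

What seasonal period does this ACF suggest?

The largest autocorrelation is r_7 = 0.57, with a weaker echo at lag 14 (0.36); the remaining lags stay at or below -0.03.
The dominant spike at lag 7 indicates a seasonal period of 7.

7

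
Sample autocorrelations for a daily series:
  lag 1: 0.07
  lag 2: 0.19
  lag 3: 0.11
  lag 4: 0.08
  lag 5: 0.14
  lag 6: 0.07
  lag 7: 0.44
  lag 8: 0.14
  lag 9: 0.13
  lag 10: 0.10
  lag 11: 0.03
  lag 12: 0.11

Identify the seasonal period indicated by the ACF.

The largest autocorrelation is r_7 = 0.44; the remaining lags stay at or below 0.19.
The dominant spike at lag 7 indicates a seasonal period of 7.

7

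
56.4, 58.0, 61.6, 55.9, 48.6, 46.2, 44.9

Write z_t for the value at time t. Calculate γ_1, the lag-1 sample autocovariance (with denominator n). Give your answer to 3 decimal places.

Mean z̄ = (56.4 + 58.0 + 61.6 + 55.9 + 48.6 + 46.2 + 44.9)/7 = 53.0857
Σ_{t=1}^{6}(z_t−z̄)(z_{t+1}−z̄) = 156.7184
γ_1 = 156.7184 / 7 = 22.388

22.388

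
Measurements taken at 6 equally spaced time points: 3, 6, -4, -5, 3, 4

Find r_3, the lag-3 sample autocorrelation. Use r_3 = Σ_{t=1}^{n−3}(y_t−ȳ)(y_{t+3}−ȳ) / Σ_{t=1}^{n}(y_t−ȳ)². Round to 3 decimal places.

-0.166

Mean ȳ = (3 + 6 − 4 − 5 + 3 + 4)/6 = 1.1667
Deviations from mean: 1.8333, 4.8333, -5.1667, -6.1667, 1.8333, 2.8333
Σ(y_t−ȳ)(y_{t+3}−ȳ) = (-11.3056) + (8.8611) + (-14.6389) = -17.0833
Denominator Σ(y_t−ȳ)² = 102.8333
r_3 = -17.0833 / 102.8333 = -0.166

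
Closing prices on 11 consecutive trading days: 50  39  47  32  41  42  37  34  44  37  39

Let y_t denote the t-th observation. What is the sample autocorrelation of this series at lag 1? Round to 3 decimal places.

-0.341

Mean ȳ = (50 + 39 + 47 + 32 + 41 + 42 + 37 + 34 + 44 + 37 + 39)/11 = 40.1818
Numerator Σ_{t=1}^{10}(y_t−ȳ)(y_{t+1}−ȳ) = -98.7603
Denominator Σ(y_t−ȳ)² = 289.6364
r_1 = -98.7603 / 289.6364 = -0.341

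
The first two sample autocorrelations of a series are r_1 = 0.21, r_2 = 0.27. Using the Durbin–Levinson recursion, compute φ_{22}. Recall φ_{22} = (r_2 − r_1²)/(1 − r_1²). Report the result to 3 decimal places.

0.236

φ_{22} = (r_2 − r_1²) / (1 − r_1²)
r_1² = (0.21)² = 0.0441
Numerator = 0.27 − 0.0441 = 0.2259; denominator = 1 − 0.0441 = 0.9559
φ_{22} = 0.2259 / 0.9559 = 0.236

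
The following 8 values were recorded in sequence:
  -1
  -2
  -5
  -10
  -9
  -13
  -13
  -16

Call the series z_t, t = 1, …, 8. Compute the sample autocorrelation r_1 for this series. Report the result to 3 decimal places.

0.587

Mean z̄ = (-1 − 2 − 5 − 10 − 9 − 13 − 13 − 16)/8 = -8.6250
Deviations from mean: 7.6250, 6.6250, 3.6250, -1.3750, -0.3750, -4.3750, -4.3750, -7.3750
Σ(z_t−z̄)(z_{t+1}−z̄) = (50.5156) + (24.0156) + (-4.9844) + (0.5156) + (1.6406) + (19.1406) + (32.2656) = 123.1094
Denominator Σ(z_t−z̄)² = 209.8750
r_1 = 123.1094 / 209.8750 = 0.587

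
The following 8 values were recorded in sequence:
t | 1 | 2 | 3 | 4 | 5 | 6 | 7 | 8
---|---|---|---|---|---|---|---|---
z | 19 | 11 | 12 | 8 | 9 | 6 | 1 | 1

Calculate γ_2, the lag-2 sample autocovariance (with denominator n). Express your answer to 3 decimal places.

6.699

Mean z̄ = (19 + 11 + 12 + 8 + 9 + 6 + 1 + 1)/8 = 8.3750
Deviations: 10.6250, 2.6250, 3.6250, -0.3750, 0.6250, -2.3750, -7.3750, -7.3750
Σ_{t=1}^{6}(z_t−z̄)(z_{t+2}−z̄) = 53.5938
γ_2 = 53.5938 / 8 = 6.699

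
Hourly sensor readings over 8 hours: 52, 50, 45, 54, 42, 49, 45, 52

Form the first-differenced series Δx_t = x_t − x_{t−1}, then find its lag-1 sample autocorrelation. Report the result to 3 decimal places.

First differences Δx: -2, -5, 9, -12, 7, -4, 7
Mean of differences = 0.0000
Numerator Σ(Δx_t−Δx̄)(Δx_{t+1}−Δx̄) = -283.0000
Denominator Σ(Δx_t−Δx̄)² = 368.0000
r_1(Δx) = -283.0000 / 368.0000 = -0.769

-0.769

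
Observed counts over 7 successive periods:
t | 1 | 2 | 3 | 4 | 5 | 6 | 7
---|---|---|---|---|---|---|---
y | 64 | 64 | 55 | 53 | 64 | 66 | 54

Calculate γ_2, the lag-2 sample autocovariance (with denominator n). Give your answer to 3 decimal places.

-19.143

Mean ȳ = (64 + 64 + 55 + 53 + 64 + 66 + 54)/7 = 60.0000
Σ_{t=1}^{5}(y_t−ȳ)(y_{t+2}−ȳ) = -134.0000
γ_2 = -134.0000 / 7 = -19.143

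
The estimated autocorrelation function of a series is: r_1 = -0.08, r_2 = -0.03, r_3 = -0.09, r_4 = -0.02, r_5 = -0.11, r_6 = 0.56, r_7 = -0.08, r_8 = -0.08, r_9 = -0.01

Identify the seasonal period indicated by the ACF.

The largest autocorrelation is r_6 = 0.56; the remaining lags stay at or below -0.01.
The dominant spike at lag 6 indicates a seasonal period of 6.

6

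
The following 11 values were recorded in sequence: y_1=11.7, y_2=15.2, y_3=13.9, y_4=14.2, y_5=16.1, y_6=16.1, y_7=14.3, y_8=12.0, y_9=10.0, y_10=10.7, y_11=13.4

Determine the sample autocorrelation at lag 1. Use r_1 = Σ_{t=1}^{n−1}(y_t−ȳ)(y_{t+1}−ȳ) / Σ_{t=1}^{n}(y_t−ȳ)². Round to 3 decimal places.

Mean ȳ = (11.7 + 15.2 + 13.9 + 14.2 + 16.1 + 16.1 + 14.3 + 12.0 + 10.0 + 10.7 + 13.4)/11 = 13.4182
Numerator Σ_{t=1}^{10}(y_t−ȳ)(y_{t+1}−ȳ) = 22.7651
Denominator Σ(y_t−ȳ)² = 43.2164
r_1 = 22.7651 / 43.2164 = 0.527

0.527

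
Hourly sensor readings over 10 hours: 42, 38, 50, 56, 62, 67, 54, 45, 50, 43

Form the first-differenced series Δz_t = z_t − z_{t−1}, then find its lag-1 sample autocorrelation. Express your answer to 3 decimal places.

0.104

First differences Δz: -4, 12, 6, 6, 5, -13, -9, 5, -7
Mean of differences = 0.1111
Numerator Σ(Δz_t−Δz̄)(Δz_{t+1}−Δz̄) = 60.6543
Denominator Σ(Δz_t−Δz̄)² = 580.8889
r_1(Δz) = 60.6543 / 580.8889 = 0.104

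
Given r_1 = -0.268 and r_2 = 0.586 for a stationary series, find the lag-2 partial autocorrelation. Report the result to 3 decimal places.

φ_{22} = (r_2 − r_1²) / (1 − r_1²)
r_1² = (-0.268)² = 0.071824
Numerator = 0.586 − 0.0718 = 0.5142; denominator = 1 − 0.0718 = 0.9282
φ_{22} = 0.5142 / 0.9282 = 0.554

0.554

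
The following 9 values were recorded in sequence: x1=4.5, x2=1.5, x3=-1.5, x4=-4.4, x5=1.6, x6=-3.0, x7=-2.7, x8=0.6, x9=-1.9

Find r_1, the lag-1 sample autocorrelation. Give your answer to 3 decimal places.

-0.006

Mean x̄ = (4.5 + 1.5 − 1.5 − 4.4 + 1.6 − 3.0 − 2.7 + 0.6 − 1.9)/9 = -0.5889
Numerator Σ_{t=1}^{8}(x_t−x̄)(x_{t+1}−x̄) = -0.3990
Denominator Σ(x_t−x̄)² = 63.8089
r_1 = -0.3990 / 63.8089 = -0.006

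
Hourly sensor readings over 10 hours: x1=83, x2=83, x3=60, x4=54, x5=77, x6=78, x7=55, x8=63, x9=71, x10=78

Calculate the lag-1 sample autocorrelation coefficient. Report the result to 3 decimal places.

0.116

Mean x̄ = (83 + 83 + 60 + 54 + 77 + 78 + 55 + 63 + 71 + 78)/10 = 70.2000
Numerator Σ_{t=1}^{9}(x_t−x̄)(x_{t+1}−x̄) = 132.7600
Denominator Σ(x_t−x̄)² = 1145.6000
r_1 = 132.7600 / 1145.6000 = 0.116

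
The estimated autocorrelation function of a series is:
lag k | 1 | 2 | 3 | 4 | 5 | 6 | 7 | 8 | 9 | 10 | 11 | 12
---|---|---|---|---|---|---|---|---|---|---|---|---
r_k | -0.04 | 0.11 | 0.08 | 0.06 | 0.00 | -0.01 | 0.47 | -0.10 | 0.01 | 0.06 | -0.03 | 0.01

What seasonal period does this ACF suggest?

7

The largest autocorrelation is r_7 = 0.47; the remaining lags stay at or below 0.11.
The dominant spike at lag 7 indicates a seasonal period of 7.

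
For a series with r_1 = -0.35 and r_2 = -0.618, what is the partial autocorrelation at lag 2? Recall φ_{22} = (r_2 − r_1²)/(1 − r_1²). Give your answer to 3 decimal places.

-0.844

φ_{22} = (r_2 − r_1²) / (1 − r_1²)
r_1² = (-0.35)² = 0.1225
Numerator = -0.618 − 0.1225 = -0.7405; denominator = 1 − 0.1225 = 0.8775
φ_{22} = -0.7405 / 0.8775 = -0.844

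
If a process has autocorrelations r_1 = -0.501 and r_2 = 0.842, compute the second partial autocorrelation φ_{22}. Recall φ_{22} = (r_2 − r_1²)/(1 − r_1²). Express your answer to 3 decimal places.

0.789

φ_{22} = (r_2 − r_1²) / (1 − r_1²)
r_1² = (-0.501)² = 0.251001
Numerator = 0.842 − 0.2510 = 0.5910; denominator = 1 − 0.2510 = 0.7490
φ_{22} = 0.5910 / 0.7490 = 0.789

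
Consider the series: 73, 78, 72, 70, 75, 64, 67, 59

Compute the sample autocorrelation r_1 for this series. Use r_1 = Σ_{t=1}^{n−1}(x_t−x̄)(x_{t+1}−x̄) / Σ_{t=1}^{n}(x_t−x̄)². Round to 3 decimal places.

0.233

Mean x̄ = (73 + 78 + 72 + 70 + 75 + 64 + 67 + 59)/8 = 69.7500
Deviations from mean: 3.2500, 8.2500, 2.2500, 0.2500, 5.2500, -5.7500, -2.7500, -10.7500
Σ(x_t−x̄)(x_{t+1}−x̄) = (26.8125) + (18.5625) + (0.5625) + (1.3125) + (-30.1875) + (15.8125) + (29.5625) = 62.4375
Denominator Σ(x_t−x̄)² = 267.5000
r_1 = 62.4375 / 267.5000 = 0.233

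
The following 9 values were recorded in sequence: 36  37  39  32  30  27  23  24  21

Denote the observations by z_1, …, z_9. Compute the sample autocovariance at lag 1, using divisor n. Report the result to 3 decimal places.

Mean z̄ = (36 + 37 + 39 + 32 + 30 + 27 + 23 + 24 + 21)/9 = 29.8889
Σ_{t=1}^{8}(z_t−z̄)(z_{t+1}−z̄) = 240.2099
γ_1 = 240.2099 / 9 = 26.690

26.690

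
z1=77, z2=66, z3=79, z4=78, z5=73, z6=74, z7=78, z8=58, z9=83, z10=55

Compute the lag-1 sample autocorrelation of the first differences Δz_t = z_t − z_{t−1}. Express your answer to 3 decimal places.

First differences Δz: -11, 13, -1, -5, 1, 4, -20, 25, -28
Mean of differences = -2.4444
Numerator Σ(Δz_t−Δz̄)(Δz_{t+1}−Δz̄) = -1396.4198
Denominator Σ(Δz_t−Δz̄)² = 2088.2222
r_1(Δz) = -1396.4198 / 2088.2222 = -0.669

-0.669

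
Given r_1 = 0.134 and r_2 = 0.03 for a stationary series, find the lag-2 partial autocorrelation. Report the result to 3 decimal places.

0.012

φ_{22} = (r_2 − r_1²) / (1 − r_1²)
r_1² = (0.134)² = 0.017956
Numerator = 0.03 − 0.0180 = 0.0120; denominator = 1 − 0.0180 = 0.9820
φ_{22} = 0.0120 / 0.9820 = 0.012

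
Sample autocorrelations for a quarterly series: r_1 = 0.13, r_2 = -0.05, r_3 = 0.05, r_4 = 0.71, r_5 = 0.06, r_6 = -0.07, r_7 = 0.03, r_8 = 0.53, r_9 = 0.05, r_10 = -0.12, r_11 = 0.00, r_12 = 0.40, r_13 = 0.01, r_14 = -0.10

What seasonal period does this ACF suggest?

The largest autocorrelation is r_4 = 0.71, with weaker echoes at lags 8 (0.53) and 12 (0.40); the remaining lags stay at or below 0.13.
The dominant spike at lag 4 indicates a seasonal period of 4.

4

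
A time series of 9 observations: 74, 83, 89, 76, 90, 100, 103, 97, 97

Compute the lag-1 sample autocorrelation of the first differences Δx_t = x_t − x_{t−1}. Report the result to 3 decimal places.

-0.183

First differences Δx: 9, 6, -13, 14, 10, 3, -6, 0
Mean of differences = 2.8750
Numerator Σ(Δx_t−Δx̄)(Δx_{t+1}−Δx̄) = -102.5156
Denominator Σ(Δx_t−Δx̄)² = 560.8750
r_1(Δx) = -102.5156 / 560.8750 = -0.183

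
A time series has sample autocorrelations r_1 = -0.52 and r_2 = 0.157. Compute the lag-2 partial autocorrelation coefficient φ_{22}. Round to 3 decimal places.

φ_{22} = (r_2 − r_1²) / (1 − r_1²)
r_1² = (-0.52)² = 0.2704
Numerator = 0.157 − 0.2704 = -0.1134; denominator = 1 − 0.2704 = 0.7296
φ_{22} = -0.1134 / 0.7296 = -0.155

-0.155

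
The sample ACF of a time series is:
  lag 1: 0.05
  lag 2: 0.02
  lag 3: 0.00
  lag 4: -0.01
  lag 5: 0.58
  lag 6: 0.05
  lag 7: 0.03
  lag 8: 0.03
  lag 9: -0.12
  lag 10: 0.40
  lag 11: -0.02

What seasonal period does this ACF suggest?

The largest autocorrelation is r_5 = 0.58, with a weaker echo at lag 10 (0.40); the remaining lags stay at or below 0.05.
The dominant spike at lag 5 indicates a seasonal period of 5.

5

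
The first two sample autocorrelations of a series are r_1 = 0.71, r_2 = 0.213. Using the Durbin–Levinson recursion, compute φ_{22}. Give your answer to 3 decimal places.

-0.587

φ_{22} = (r_2 − r_1²) / (1 − r_1²)
r_1² = (0.71)² = 0.5041
Numerator = 0.213 − 0.5041 = -0.2911; denominator = 1 − 0.5041 = 0.4959
φ_{22} = -0.2911 / 0.4959 = -0.587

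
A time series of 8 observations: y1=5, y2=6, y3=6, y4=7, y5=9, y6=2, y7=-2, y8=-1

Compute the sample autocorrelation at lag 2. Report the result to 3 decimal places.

-0.074

Mean ȳ = (5 + 6 + 6 + 7 + 9 + 2 − 2 − 1)/8 = 4.0000
Deviations from mean: 1.0000, 2.0000, 2.0000, 3.0000, 5.0000, -2.0000, -6.0000, -5.0000
Σ(y_t−ȳ)(y_{t+2}−ȳ) = (2.0000) + (6.0000) + (10.0000) + (-6.0000) + (-30.0000) + (10.0000) = -8.0000
Denominator Σ(y_t−ȳ)² = 108.0000
r_2 = -8.0000 / 108.0000 = -0.074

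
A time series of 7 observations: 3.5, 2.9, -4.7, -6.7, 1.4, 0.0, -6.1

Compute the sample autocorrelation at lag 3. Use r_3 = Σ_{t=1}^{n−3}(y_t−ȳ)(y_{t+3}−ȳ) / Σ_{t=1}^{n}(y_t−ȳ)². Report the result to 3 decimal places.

0.057

Mean ȳ = (3.5 + 2.9 − 4.7 − 6.7 + 1.4 + 0.0 − 6.1)/7 = -1.3857
Deviations from mean: 4.8857, 4.2857, -3.3143, -5.3143, 2.7857, 1.3857, -4.7143
Numerator Σ_{t=1}^{4}(y_t−ȳ)(y_{t+3}−ȳ) = 6.4351
Denominator Σ(y_t−ȳ)² = 113.3686
r_3 = 6.4351 / 113.3686 = 0.057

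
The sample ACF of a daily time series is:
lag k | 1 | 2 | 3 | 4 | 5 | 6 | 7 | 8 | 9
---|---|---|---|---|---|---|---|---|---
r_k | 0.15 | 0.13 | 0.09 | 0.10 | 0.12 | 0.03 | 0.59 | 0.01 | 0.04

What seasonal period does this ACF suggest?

7

The largest autocorrelation is r_7 = 0.59; the remaining lags stay at or below 0.15.
The dominant spike at lag 7 indicates a seasonal period of 7.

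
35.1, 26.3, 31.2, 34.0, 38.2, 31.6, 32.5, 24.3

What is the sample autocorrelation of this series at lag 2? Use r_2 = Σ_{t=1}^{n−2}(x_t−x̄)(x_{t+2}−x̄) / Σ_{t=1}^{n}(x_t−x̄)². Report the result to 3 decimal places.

Mean x̄ = (35.1 + 26.3 + 31.2 + 34.0 + 38.2 + 31.6 + 32.5 + 24.3)/8 = 31.6500
Deviations from mean: 3.4500, -5.3500, -0.4500, 2.3500, 6.5500, -0.0500, 0.8500, -7.3500
Numerator Σ_{t=1}^{6}(x_t−x̄)(x_{t+2}−x̄) = -11.2550
Denominator Σ(x_t−x̄)² = 143.9000
r_2 = -11.2550 / 143.9000 = -0.078

-0.078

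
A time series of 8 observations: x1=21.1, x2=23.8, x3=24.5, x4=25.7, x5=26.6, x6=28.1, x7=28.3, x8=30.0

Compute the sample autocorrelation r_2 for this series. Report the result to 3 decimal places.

0.284

Mean x̄ = (21.1 + 23.8 + 24.5 + 25.7 + 26.6 + 28.1 + 28.3 + 30.0)/8 = 26.0125
Deviations from mean: -4.9125, -2.2125, -1.5125, -0.3125, 0.5875, 2.0875, 2.2875, 3.9875
Numerator Σ_{t=1}^{6}(x_t−x̄)(x_{t+2}−x̄) = 16.2484
Denominator Σ(x_t−x̄)² = 57.2488
r_2 = 16.2484 / 57.2488 = 0.284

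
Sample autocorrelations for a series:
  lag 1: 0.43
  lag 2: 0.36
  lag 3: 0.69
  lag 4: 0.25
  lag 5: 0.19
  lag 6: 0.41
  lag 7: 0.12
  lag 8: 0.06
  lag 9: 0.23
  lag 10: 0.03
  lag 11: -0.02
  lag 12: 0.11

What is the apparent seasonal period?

3

The largest autocorrelation is r_3 = 0.69; the remaining lags stay at or below 0.43. The elevated value at lag 1 (0.43), dropping to 0.36 at lag 2, reflects decaying short-term dependence rather than seasonality.
The dominant spike at lag 3 indicates a seasonal period of 3.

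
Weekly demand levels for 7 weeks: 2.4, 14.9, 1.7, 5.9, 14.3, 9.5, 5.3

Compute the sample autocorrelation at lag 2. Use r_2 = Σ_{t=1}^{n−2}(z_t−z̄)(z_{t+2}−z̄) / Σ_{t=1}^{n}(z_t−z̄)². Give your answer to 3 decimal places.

Mean z̄ = (2.4 + 14.9 + 1.7 + 5.9 + 14.3 + 9.5 + 5.3)/7 = 7.7143
Deviations from mean: -5.3143, 7.1857, -6.0143, -1.8143, 6.5857, 1.7857, -2.4143
Σ(z_t−z̄)(z_{t+2}−z̄) = (31.9616) + (-13.0369) + (-39.6084) + (-3.2398) + (-15.8998) = -39.8233
Denominator Σ(z_t−z̄)² = 171.7286
r_2 = -39.8233 / 171.7286 = -0.232

-0.232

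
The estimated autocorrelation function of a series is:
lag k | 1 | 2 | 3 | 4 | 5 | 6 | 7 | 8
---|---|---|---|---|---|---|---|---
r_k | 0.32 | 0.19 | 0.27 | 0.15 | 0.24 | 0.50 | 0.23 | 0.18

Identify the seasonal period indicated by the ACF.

6

The largest autocorrelation is r_6 = 0.50; the remaining lags stay at or below 0.32. The elevated value at lag 1 (0.32), dropping to 0.19 at lag 2, reflects decaying short-term dependence rather than seasonality.
The dominant spike at lag 6 indicates a seasonal period of 6.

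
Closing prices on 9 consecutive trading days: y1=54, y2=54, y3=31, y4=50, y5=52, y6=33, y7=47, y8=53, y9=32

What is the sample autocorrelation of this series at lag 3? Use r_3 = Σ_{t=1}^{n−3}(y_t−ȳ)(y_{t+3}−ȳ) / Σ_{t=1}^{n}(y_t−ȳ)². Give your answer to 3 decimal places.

0.613

Mean ȳ = (54 + 54 + 31 + 50 + 52 + 33 + 47 + 53 + 32)/9 = 45.1111
Σ(y_t−ȳ)(y_{t+3}−ȳ) = (43.4568) + (61.2346) + (170.9012) + (9.2346) + (54.3457) + (158.7901) = 497.9630
Denominator Σ(y_t−ȳ)² = 812.8889
r_3 = 497.9630 / 812.8889 = 0.613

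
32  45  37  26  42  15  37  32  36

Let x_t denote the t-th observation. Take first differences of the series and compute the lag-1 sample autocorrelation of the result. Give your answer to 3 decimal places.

First differences Δx: 13, -8, -11, 16, -27, 22, -5, 4
Mean of differences = 0.5000
Numerator Σ(Δx_t−Δx̄)(Δx_{t+1}−Δx̄) = -1341.7500
Denominator Σ(Δx_t−Δx̄)² = 1862.0000
r_1(Δx) = -1341.7500 / 1862.0000 = -0.721

-0.721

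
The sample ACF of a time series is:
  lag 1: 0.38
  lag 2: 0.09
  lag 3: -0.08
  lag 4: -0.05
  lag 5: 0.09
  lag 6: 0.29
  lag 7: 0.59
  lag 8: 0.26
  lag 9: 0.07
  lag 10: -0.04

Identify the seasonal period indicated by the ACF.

7

The largest autocorrelation is r_7 = 0.59; the remaining lags stay at or below 0.38. The elevated value at lag 1 (0.38), dropping to 0.09 at lag 2, reflects decaying short-term dependence rather than seasonality.
The dominant spike at lag 7 indicates a seasonal period of 7.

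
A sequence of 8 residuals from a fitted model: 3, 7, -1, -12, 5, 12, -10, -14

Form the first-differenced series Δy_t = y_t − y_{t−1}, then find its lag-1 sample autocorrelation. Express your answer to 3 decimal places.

First differences Δy: 4, -8, -11, 17, 7, -22, -4
Mean of differences = -2.4286
Numerator Σ(Δy_t−Δȳ)(Δy_{t+1}−Δȳ) = -125.1837
Denominator Σ(Δy_t−Δȳ)² = 997.7143
r_1(Δy) = -125.1837 / 997.7143 = -0.125

-0.125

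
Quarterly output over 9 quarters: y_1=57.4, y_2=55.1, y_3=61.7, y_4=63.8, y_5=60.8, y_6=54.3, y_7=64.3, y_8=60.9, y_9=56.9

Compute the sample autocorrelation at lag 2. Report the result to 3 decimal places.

Mean ȳ = (57.4 + 55.1 + 61.7 + 63.8 + 60.8 + 54.3 + 64.3 + 60.9 + 56.9)/9 = 59.4667
Numerator Σ_{t=1}^{7}(y_t−ȳ)(y_{t+2}−ȳ) = -56.3156
Denominator Σ(y_t−ȳ)² = 107.5800
r_2 = -56.3156 / 107.5800 = -0.523

-0.523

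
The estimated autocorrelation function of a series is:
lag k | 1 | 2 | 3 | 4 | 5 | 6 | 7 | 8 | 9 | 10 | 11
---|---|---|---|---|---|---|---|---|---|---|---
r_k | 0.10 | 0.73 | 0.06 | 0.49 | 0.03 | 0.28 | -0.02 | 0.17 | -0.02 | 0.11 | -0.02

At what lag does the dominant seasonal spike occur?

2

The largest autocorrelation is r_2 = 0.73, with weaker echoes at lags 4 (0.49), 6 (0.28) and 8 (0.17); the remaining lags stay at or below 0.11.
The dominant spike at lag 2 indicates a seasonal period of 2.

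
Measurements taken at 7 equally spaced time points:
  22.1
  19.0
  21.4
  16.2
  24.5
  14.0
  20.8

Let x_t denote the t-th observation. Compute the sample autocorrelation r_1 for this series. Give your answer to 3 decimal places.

-0.758

Mean x̄ = (22.1 + 19.0 + 21.4 + 16.2 + 24.5 + 14.0 + 20.8)/7 = 19.7143
Σ(x_t−x̄)(x_{t+1}−x̄) = (-1.7041) + (-1.2041) + (-5.9241) + (-16.8184) + (-27.3469) + (-6.2041) = -59.2016
Denominator Σ(x_t−x̄)² = 78.1286
r_1 = -59.2016 / 78.1286 = -0.758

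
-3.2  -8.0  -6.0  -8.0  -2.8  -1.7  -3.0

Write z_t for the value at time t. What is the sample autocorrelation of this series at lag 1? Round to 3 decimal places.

Mean z̄ = (-3.2 − 8.0 − 6.0 − 8.0 − 2.8 − 1.7 − 3.0)/7 = -4.6714
Deviations from mean: 1.4714, -3.3286, -1.3286, -3.3286, 1.8714, 2.9714, 1.6714
Σ(z_t−z̄)(z_{t+1}−z̄) = (-4.8978) + (4.4222) + (4.4222) + (-6.2292) + (5.5608) + (4.9665) = 8.2449
Denominator Σ(z_t−z̄)² = 41.2143
r_1 = 8.2449 / 41.2143 = 0.200

0.200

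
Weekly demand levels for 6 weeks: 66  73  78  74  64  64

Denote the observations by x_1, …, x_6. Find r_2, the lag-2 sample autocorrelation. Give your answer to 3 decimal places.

Mean x̄ = (66 + 73 + 78 + 74 + 64 + 64)/6 = 69.8333
Numerator Σ_{t=1}^{4}(x_t−x̄)(x_{t+2}−x̄) = -90.0556
Denominator Σ(x_t−x̄)² = 176.8333
r_2 = -90.0556 / 176.8333 = -0.509

-0.509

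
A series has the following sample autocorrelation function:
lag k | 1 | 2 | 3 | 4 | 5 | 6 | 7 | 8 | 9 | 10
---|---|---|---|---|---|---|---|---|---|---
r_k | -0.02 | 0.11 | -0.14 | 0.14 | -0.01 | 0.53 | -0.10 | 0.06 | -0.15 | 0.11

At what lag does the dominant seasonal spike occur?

6

The largest autocorrelation is r_6 = 0.53; the remaining lags stay at or below 0.14.
The dominant spike at lag 6 indicates a seasonal period of 6.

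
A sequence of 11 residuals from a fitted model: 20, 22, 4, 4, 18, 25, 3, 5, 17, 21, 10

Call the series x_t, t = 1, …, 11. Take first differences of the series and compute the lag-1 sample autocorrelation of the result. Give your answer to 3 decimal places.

First differences Δx: 2, -18, 0, 14, 7, -22, 2, 12, 4, -11
Mean of differences = -1.0000
Numerator Σ(Δx_t−Δx̄)(Δx_{t+1}−Δx̄) = -110.0000
Denominator Σ(Δx_t−Δx̄)² = 1332.0000
r_1(Δx) = -110.0000 / 1332.0000 = -0.083

-0.083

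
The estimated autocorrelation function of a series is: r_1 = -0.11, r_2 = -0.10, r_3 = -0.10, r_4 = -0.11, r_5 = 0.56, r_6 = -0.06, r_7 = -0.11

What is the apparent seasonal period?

5

The largest autocorrelation is r_5 = 0.56; the remaining lags stay at or below -0.06.
The dominant spike at lag 5 indicates a seasonal period of 5.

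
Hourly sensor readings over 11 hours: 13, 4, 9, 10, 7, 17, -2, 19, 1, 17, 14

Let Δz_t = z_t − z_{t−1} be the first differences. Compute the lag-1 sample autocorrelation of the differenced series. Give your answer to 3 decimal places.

First differences Δz: -9, 5, 1, -3, 10, -19, 21, -18, 16, -3
Mean of differences = 0.1000
Numerator Σ(Δz_t−Δz̄)(Δz_{t+1}−Δz̄) = -1377.3100
Denominator Σ(Δz_t−Δz̄)² = 1606.9000
r_1(Δz) = -1377.3100 / 1606.9000 = -0.857

-0.857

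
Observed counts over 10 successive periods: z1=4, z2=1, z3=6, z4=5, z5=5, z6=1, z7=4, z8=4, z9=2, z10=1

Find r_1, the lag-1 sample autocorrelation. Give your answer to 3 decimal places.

Mean z̄ = (4 + 1 + 6 + 5 + 5 + 1 + 4 + 4 + 2 + 1)/10 = 3.3000
Numerator Σ_{t=1}^{9}(z_t−z̄)(z_{t+1}−z̄) = -3.2900
Denominator Σ(z_t−z̄)² = 32.1000
r_1 = -3.2900 / 32.1000 = -0.102

-0.102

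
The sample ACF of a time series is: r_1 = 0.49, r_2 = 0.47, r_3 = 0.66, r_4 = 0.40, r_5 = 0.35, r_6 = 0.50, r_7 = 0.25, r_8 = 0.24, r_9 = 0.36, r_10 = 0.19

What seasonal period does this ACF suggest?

3

The largest autocorrelation is r_3 = 0.66, with a weaker echo at lag 6 (0.50); the remaining lags stay at or below 0.49. The elevated value at lag 1 (0.49), dropping to 0.47 at lag 2, reflects decaying short-term dependence rather than seasonality.
The dominant spike at lag 3 indicates a seasonal period of 3.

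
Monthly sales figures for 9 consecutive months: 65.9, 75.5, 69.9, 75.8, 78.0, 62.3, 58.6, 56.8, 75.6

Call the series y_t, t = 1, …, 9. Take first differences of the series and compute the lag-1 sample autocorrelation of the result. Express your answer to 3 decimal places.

-0.073

First differences Δy: 9.6, -5.6, 5.9, 2.2, -15.7, -3.7, -1.8, 18.8
Mean of differences = 1.2125
Numerator Σ(Δy_t−Δȳ)(Δy_{t+1}−Δȳ) = -56.2464
Denominator Σ(Δy_t−Δȳ)² = 768.2688
r_1(Δy) = -56.2464 / 768.2688 = -0.073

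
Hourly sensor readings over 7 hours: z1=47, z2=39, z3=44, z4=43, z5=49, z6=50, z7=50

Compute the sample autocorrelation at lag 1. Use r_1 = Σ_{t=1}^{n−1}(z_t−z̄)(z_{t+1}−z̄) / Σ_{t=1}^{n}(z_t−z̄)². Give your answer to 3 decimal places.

Mean z̄ = (47 + 39 + 44 + 43 + 49 + 50 + 50)/7 = 46.0000
Deviations from mean: 1.0000, -7.0000, -2.0000, -3.0000, 3.0000, 4.0000, 4.0000
Σ(z_t−z̄)(z_{t+1}−z̄) = (-7.0000) + (14.0000) + (6.0000) + (-9.0000) + (12.0000) + (16.0000) = 32.0000
Denominator Σ(z_t−z̄)² = 104.0000
r_1 = 32.0000 / 104.0000 = 0.308

0.308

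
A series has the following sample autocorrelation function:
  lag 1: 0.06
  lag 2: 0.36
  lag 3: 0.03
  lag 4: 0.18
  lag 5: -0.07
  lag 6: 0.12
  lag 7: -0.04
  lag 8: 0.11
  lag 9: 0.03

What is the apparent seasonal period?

The largest autocorrelation is r_2 = 0.36, with a weaker echo at lag 4 (0.18); the remaining lags stay at or below 0.12.
The dominant spike at lag 2 indicates a seasonal period of 2.

2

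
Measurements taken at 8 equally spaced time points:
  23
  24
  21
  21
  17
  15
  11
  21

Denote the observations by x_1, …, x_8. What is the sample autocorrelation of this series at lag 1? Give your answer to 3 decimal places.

Mean x̄ = (23 + 24 + 21 + 21 + 17 + 15 + 11 + 21)/8 = 19.1250
Numerator Σ_{t=1}^{7}(x_t−x̄)(x_{t+1}−x̄) = 54.6094
Denominator Σ(x_t−x̄)² = 136.8750
r_1 = 54.6094 / 136.8750 = 0.399

0.399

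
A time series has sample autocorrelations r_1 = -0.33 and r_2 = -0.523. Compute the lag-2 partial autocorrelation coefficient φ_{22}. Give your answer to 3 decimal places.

φ_{22} = (r_2 − r_1²) / (1 − r_1²)
r_1² = (-0.33)² = 0.1089
Numerator = -0.523 − 0.1089 = -0.6319; denominator = 1 − 0.1089 = 0.8911
φ_{22} = -0.6319 / 0.8911 = -0.709

-0.709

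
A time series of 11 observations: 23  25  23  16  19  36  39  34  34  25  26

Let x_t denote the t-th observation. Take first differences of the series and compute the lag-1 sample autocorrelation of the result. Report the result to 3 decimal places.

0.142

First differences Δx: 2, -2, -7, 3, 17, 3, -5, 0, -9, 1
Mean of differences = 0.3000
Numerator Σ(Δx_t−Δx̄)(Δx_{t+1}−Δx̄) = 66.9100
Denominator Σ(Δx_t−Δx̄)² = 470.1000
r_1(Δx) = 66.9100 / 470.1000 = 0.142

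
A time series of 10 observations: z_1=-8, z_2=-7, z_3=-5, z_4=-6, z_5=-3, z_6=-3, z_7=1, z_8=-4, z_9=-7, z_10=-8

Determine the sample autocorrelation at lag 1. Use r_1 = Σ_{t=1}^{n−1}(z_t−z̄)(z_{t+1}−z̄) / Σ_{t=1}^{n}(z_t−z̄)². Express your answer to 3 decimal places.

Mean z̄ = (-8 − 7 − 5 − 6 − 3 − 3 + 1 − 4 − 7 − 8)/10 = -5.0000
Numerator Σ_{t=1}^{9}(z_t−z̄)(z_{t+1}−z̄) = 30.0000
Denominator Σ(z_t−z̄)² = 72.0000
r_1 = 30.0000 / 72.0000 = 0.417

0.417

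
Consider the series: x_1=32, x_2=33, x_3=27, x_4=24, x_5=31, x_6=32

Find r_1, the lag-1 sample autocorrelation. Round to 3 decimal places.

Mean x̄ = (32 + 33 + 27 + 24 + 31 + 32)/6 = 29.8333
Deviations from mean: 2.1667, 3.1667, -2.8333, -5.8333, 1.1667, 2.1667
Σ(x_t−x̄)(x_{t+1}−x̄) = (6.8611) + (-8.9722) + (16.5278) + (-6.8056) + (2.5278) = 10.1389
Denominator Σ(x_t−x̄)² = 62.8333
r_1 = 10.1389 / 62.8333 = 0.161

0.161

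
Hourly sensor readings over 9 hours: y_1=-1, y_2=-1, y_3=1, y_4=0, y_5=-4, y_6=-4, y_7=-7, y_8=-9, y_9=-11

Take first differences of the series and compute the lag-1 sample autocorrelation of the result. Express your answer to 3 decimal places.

First differences Δy: 0, 2, -1, -4, 0, -3, -2, -2
Mean of differences = -1.2500
Numerator Σ(Δy_t−Δȳ)(Δy_{t+1}−Δȳ) = 0.4375
Denominator Σ(Δy_t−Δȳ)² = 25.5000
r_1(Δy) = 0.4375 / 25.5000 = 0.017

0.017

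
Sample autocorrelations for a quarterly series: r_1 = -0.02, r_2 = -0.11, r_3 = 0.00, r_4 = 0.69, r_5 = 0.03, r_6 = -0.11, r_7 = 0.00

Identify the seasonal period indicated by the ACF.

4

The largest autocorrelation is r_4 = 0.69; the remaining lags stay at or below 0.03.
The dominant spike at lag 4 indicates a seasonal period of 4.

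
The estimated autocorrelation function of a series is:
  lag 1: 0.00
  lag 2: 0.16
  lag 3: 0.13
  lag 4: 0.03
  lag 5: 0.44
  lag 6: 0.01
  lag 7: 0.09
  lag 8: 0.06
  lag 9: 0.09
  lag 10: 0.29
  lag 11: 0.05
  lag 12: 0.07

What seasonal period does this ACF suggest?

The largest autocorrelation is r_5 = 0.44, with a weaker echo at lag 10 (0.29); the remaining lags stay at or below 0.16.
The dominant spike at lag 5 indicates a seasonal period of 5.

5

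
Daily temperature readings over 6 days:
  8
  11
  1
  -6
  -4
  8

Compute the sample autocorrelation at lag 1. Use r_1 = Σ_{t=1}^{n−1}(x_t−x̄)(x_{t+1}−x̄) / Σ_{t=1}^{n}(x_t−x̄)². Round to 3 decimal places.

0.282

Mean x̄ = (8 + 11 + 1 − 6 − 4 + 8)/6 = 3.0000
Deviations from mean: 5.0000, 8.0000, -2.0000, -9.0000, -7.0000, 5.0000
Numerator Σ_{t=1}^{5}(x_t−x̄)(x_{t+1}−x̄) = 70.0000
Denominator Σ(x_t−x̄)² = 248.0000
r_1 = 70.0000 / 248.0000 = 0.282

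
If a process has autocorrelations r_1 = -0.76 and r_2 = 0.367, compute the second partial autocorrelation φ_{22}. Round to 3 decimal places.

-0.499

φ_{22} = (r_2 − r_1²) / (1 − r_1²)
r_1² = (-0.76)² = 0.5776
Numerator = 0.367 − 0.5776 = -0.2106; denominator = 1 − 0.5776 = 0.4224
φ_{22} = -0.2106 / 0.4224 = -0.499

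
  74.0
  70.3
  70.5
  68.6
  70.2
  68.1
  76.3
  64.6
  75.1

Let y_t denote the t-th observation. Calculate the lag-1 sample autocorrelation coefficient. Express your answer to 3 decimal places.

-0.663

Mean ȳ = (74.0 + 70.3 + 70.5 + 68.6 + 70.2 + 68.1 + 76.3 + 64.6 + 75.1)/9 = 70.8556
Numerator Σ_{t=1}^{8}(y_t−ȳ)(y_{t+1}−ȳ) = -73.0742
Denominator Σ(y_t−ȳ)² = 110.2222
r_1 = -73.0742 / 110.2222 = -0.663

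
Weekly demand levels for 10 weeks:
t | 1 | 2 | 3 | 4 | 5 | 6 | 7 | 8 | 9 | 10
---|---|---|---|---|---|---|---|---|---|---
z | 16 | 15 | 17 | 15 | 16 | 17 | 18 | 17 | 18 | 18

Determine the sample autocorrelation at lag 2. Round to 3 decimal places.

Mean z̄ = (16 + 15 + 17 + 15 + 16 + 17 + 18 + 17 + 18 + 18)/10 = 16.7000
Numerator Σ_{t=1}^{8}(z_t−z̄)(z_{t+2}−z̄) = 3.2200
Denominator Σ(z_t−z̄)² = 12.1000
r_2 = 3.2200 / 12.1000 = 0.266

0.266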